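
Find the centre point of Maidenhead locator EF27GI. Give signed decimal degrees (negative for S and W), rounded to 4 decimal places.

Field E=4, F=5: +4·20° lon, +5·10° lat → SW at lon -100°, lat -40°.
Square 2, 7: +2·2° lon, +7·1° lat → SW at lon -96°, lat -33°.
Subsquare g=6, i=8: +6·0.0833333° lon, +8·0.0416667° lat → SW at lon -95.5°, lat -32.6667°.
Cell spans 0.0833333° lon × 0.0416667° lat. Centre is SW corner plus half of each.
latitude -32.6458, longitude -95.4583.

-32.6458, -95.4583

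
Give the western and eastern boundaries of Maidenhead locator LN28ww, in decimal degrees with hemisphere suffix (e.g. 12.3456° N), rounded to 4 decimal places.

45.8333° E, 45.9167° E

Field L=11, N=13: +11·20° lon, +13·10° lat → SW at lon 40°, lat 40°.
Square 2, 8: +2·2° lon, +8·1° lat → SW at lon 44°, lat 48°.
Subsquare w=22, w=22: +22·0.0833333° lon, +22·0.0416667° lat → SW at lon 45.8333°, lat 48.9167°.
Cell spans 0.0833333° lon × 0.0416667° lat.
west 45.8333° E, east 45.9167° E.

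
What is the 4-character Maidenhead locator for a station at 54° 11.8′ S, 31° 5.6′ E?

KD55

Offset from 180°W / 90°S: lon 211.09°, lat 35.80°.
Field (20°×10°, letters A–R): 211.09/20 → 10 → K, 35.80/10 → 3 → D; chars KD.
Square (2°×1°, digits 0–9): 11.09/2 → 5, 5.80/1 → 5; chars 55.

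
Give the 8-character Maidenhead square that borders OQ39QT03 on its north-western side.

Longitude extended square 0; −1 → -1, wraps to 9, carry into subsquare.
Longitude subsquare q = 16; −1 → 15 = p.
Latitude extended square 3; +1 → 4.

OQ39pt94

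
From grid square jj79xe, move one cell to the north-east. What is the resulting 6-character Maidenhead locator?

JJ89af

Longitude subsquare x = 23; +1 → 24, wraps to 0 = a, carry into square.
Longitude square 7; +1 → 8.
Latitude subsquare e = 4; +1 → 5 = f.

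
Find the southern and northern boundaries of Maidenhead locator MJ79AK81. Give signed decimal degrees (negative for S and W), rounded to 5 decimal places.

Field M=12, J=9: +12·20° lon, +9·10° lat → SW at lon 60°, lat 0°.
Square 7, 9: +7·2° lon, +9·1° lat → SW at lon 74°, lat 9°.
Subsquare a=0, k=10: +0·0.0833333° lon, +10·0.0416667° lat → SW at lon 74°, lat 9.41667°.
Extended square 8, 1: +8·0.00833333° lon, +1·0.00416667° lat → SW at lon 74.0667°, lat 9.42083°.
Cell spans 0.00833333° lon × 0.00416667° lat.
south 9.42083, north 9.42500.

9.42083, 9.42500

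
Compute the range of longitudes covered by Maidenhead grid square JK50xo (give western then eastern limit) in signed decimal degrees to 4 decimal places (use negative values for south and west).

Field J=9, K=10: +9·20° lon, +10·10° lat → SW at lon 0°, lat 10°.
Square 5, 0: +5·2° lon, +0·1° lat → SW at lon 10°, lat 10°.
Subsquare x=23, o=14: +23·0.0833333° lon, +14·0.0416667° lat → SW at lon 11.9167°, lat 10.5833°.
Cell spans 0.0833333° lon × 0.0416667° lat.
west 11.9167, east 12.0000.

11.9167, 12.0000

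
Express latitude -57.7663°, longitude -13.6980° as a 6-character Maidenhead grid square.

Offset from 180°W / 90°S: lon 166.3020°, lat 32.2337°.
Field: 166.3020/20 → 8 → I, 32.2337/10 → 3 → D; chars ID.
Square: 6.3020/2 → 3, 2.2337/1 → 2; chars 32.
Subsquare: 0.3020/0.0833333 → 3 → d, 0.2337/0.0416667 → 5 → f; chars df.

ID32df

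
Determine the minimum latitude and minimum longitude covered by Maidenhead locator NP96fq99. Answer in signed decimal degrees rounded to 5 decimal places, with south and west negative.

66.70417, 98.49167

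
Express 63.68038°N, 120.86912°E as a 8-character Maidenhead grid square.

PP03kq43

Shift to the Maidenhead origin (180°W, 90°S): lon 300.86912, lat 153.68038.
Field: lon ⌊300.86912/20⌋ = 15 → P; lat ⌊153.68038/10⌋ = 15 → P.
Square: lon ⌊0.86912/2⌋ = 0; lat ⌊3.68038/1⌋ = 3.
Subsquare: lon ⌊0.86912/0.0833333⌋ = 10 → k; lat ⌊0.68038/0.0416667⌋ = 16 → q.
Extended square: lon ⌊0.03579/0.00833333⌋ = 4; lat ⌊0.01371/0.00416667⌋ = 3.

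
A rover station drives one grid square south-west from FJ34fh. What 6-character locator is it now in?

FJ34eg

Longitude subsquare f = 5; −1 → 4 = e.
Latitude subsquare h = 7; −1 → 6 = g.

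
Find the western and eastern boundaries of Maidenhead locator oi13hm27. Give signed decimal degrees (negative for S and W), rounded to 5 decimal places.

Field O=14, I=8: +14·20° lon, +8·10° lat → SW at lon 100°, lat -10°.
Square 1, 3: +1·2° lon, +3·1° lat → SW at lon 102°, lat -7°.
Subsquare h=7, m=12: +7·0.0833333° lon, +12·0.0416667° lat → SW at lon 102.583°, lat -6.5°.
Extended square 2, 7: +2·0.00833333° lon, +7·0.00416667° lat → SW at lon 102.6°, lat -6.47083°.
Cell spans 0.00833333° lon × 0.00416667° lat.
west 102.60000, east 102.60833.

102.60000, 102.60833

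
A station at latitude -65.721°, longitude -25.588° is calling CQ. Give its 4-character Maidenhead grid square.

HC74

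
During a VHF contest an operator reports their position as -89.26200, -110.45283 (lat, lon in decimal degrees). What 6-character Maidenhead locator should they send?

Offset from 180°W / 90°S: lon 69.5472°, lat 0.7380°.
Field (20°×10°, letters A–R): lon ⌊69.5472/20⌋ = 3 → D; lat ⌊0.7380/10⌋ = 0 → A.
Square (2°×1°, digits 0–9): lon ⌊9.5472/2⌋ = 4; lat ⌊0.7380/1⌋ = 0.
Subsquare (5′×2.5′, letters a–x): lon ⌊1.5472/0.0833333⌋ = 18 → s; lat ⌊0.7380/0.0416667⌋ = 17 → r.

DA40sr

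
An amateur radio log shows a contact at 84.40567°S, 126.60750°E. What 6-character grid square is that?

Add 180° to longitude and 90° to latitude: 306.6075, 5.5943.
Field (20°×10°, letters A–R): lon ⌊306.6075/20⌋ = 15 → P; lat ⌊5.5943/10⌋ = 0 → A.
Square (2°×1°, digits 0–9): lon ⌊6.6075/2⌋ = 3; lat ⌊5.5943/1⌋ = 5.
Subsquare (5′×2.5′, letters a–x): lon ⌊0.6075/0.0833333⌋ = 7 → h; lat ⌊0.5943/0.0416667⌋ = 14 → o.

PA35ho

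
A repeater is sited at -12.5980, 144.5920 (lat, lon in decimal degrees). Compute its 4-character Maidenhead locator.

Shift to the Maidenhead origin (180°W, 90°S): lon 324.59, lat 77.40.
Field: lon ⌊324.59/20⌋ = 16 → Q; lat ⌊77.40/10⌋ = 7 → H.
Square: lon ⌊4.59/2⌋ = 2; lat ⌊7.40/1⌋ = 7.

QH27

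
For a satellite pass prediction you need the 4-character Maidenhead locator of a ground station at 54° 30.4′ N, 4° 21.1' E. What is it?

JO24

Add 180° to longitude and 90° to latitude: 184.35, 144.51.
Field (20°×10°, letters A–R): lon ⌊184.35/20⌋ = 9 → J; lat ⌊144.51/10⌋ = 14 → O.
Square (2°×1°, digits 0–9): lon ⌊4.35/2⌋ = 2; lat ⌊4.51/1⌋ = 4.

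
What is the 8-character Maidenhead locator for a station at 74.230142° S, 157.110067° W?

Offset from 180°W / 90°S: lon 22.88993°, lat 15.76986°.
Field (20°×10°, letters A–R): 22.88993/20 → 1 → B, 15.76986/10 → 1 → B; chars BB.
Square (2°×1°, digits 0–9): 2.88993/2 → 1, 5.76986/1 → 5; chars 15.
Subsquare (5′×2.5′, letters a–x): 0.88993/0.0833333 → 10 → k, 0.76986/0.0416667 → 18 → s; chars ks.
Extended square (30″×15″, digits 0–9): 0.05660/0.00833333 → 6, 0.01986/0.00416667 → 4; chars 64.

BB15ks64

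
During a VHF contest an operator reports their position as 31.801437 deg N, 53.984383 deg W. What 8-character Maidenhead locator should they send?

GM31at12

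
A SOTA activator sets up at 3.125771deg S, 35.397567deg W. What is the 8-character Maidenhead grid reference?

HI26hu29

Shift to the Maidenhead origin (180°W, 90°S): lon 144.60243, lat 86.87423.
Field: lon ⌊144.60243/20⌋ = 7 → H; lat ⌊86.87423/10⌋ = 8 → I.
Square: lon ⌊4.60243/2⌋ = 2; lat ⌊6.87423/1⌋ = 6.
Subsquare: lon ⌊0.60243/0.0833333⌋ = 7 → h; lat ⌊0.87423/0.0416667⌋ = 20 → u.
Extended square: lon ⌊0.01910/0.00833333⌋ = 2; lat ⌊0.04090/0.00416667⌋ = 9.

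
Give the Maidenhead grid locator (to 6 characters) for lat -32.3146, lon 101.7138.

OF07uq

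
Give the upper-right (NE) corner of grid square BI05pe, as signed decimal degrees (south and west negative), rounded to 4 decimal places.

-4.7917, -158.6667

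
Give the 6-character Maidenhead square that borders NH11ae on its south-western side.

NH01xd

Longitude subsquare a = 0; −1 → -1, wraps to 23 = x, carry into square.
Longitude square 1; −1 → 0.
Latitude subsquare e = 4; −1 → 3 = d.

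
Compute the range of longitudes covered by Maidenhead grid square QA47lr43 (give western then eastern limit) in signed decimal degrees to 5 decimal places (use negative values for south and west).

148.95000, 148.95833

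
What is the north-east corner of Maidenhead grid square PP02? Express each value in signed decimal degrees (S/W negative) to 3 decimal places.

Field P=15, P=15: +15·20° lon, +15·10° lat → SW at lon 120°, lat 60°.
Square 0, 2: +0·2° lon, +2·1° lat → SW at lon 120°, lat 62°.
Cell spans 2° lon × 1° lat. NE corner is SW corner plus one full cell.
latitude 63.000, longitude 122.000.

63.000, 122.000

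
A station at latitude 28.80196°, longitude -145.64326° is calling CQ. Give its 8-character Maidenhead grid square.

BL78et22

Offset from 180°W / 90°S: lon 34.35674°, lat 118.80196°.
Field (20°×10°, letters A–R): lon ⌊34.35674/20⌋ = 1 → B; lat ⌊118.80196/10⌋ = 11 → L.
Square (2°×1°, digits 0–9): lon ⌊14.35674/2⌋ = 7; lat ⌊8.80196/1⌋ = 8.
Subsquare (5′×2.5′, letters a–x): lon ⌊0.35674/0.0833333⌋ = 4 → e; lat ⌊0.80196/0.0416667⌋ = 19 → t.
Extended square (30″×15″, digits 0–9): lon ⌊0.02341/0.00833333⌋ = 2; lat ⌊0.01029/0.00416667⌋ = 2.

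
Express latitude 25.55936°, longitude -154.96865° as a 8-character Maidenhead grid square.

BL25mn34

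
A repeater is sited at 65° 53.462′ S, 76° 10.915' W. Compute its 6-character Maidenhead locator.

FC14vc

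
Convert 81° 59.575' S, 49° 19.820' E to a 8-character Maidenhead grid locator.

Offset from 180°W / 90°S: lon 229.33033°, lat 8.00708°.
Field: lon ⌊229.33033/20⌋ = 11 → L; lat ⌊8.00708/10⌋ = 0 → A.
Square: lon ⌊9.33033/2⌋ = 4; lat ⌊8.00708/1⌋ = 8.
Subsquare: lon ⌊1.33033/0.0833333⌋ = 15 → p; lat ⌊0.00708/0.0416667⌋ = 0 → a.
Extended square: lon ⌊0.08033/0.00833333⌋ = 9; lat ⌊0.00708/0.00416667⌋ = 1.

LA48pa91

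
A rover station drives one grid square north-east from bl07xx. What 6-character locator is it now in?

Longitude subsquare x = 23; +1 → 24, wraps to 0 = a, carry into square.
Longitude square 0; +1 → 1.
Latitude subsquare x = 23; +1 → 24, wraps to 0 = a, carry into square.
Latitude square 7; +1 → 8.

BL18aa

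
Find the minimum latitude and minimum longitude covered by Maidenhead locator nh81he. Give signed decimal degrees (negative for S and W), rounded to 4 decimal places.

Field N=13, H=7: +13·20° lon, +7·10° lat → SW at lon 80°, lat -20°.
Square 8, 1: +8·2° lon, +1·1° lat → SW at lon 96°, lat -19°.
Subsquare h=7, e=4: +7·0.0833333° lon, +4·0.0416667° lat → SW at lon 96.5833°, lat -18.8333°.
latitude -18.8333, longitude 96.5833.

-18.8333, 96.5833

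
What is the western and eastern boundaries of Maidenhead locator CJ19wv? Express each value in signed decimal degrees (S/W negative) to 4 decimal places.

Field C=2, J=9: +2·20° lon, +9·10° lat → SW at lon -140°, lat 0°.
Square 1, 9: +1·2° lon, +9·1° lat → SW at lon -138°, lat 9°.
Subsquare w=22, v=21: +22·0.0833333° lon, +21·0.0416667° lat → SW at lon -136.167°, lat 9.875°.
Cell spans 0.0833333° lon × 0.0416667° lat.
west -136.1667, east -136.0833.

-136.1667, -136.0833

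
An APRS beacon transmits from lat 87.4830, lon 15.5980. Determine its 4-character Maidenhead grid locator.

JR77

Add 180° to longitude and 90° to latitude: 195.60, 177.48.
Field: 195.60/20 → 9 → J, 177.48/10 → 17 → R; chars JR.
Square: 15.60/2 → 7, 7.48/1 → 7; chars 77.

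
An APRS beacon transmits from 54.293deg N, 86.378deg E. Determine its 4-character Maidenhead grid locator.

Offset from 180°W / 90°S: lon 266.38°, lat 144.29°.
Field: 266.38/20 → 13 → N, 144.29/10 → 14 → O; chars NO.
Square: 6.38/2 → 3, 4.29/1 → 4; chars 34.

NO34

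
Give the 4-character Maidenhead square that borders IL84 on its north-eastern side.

IL95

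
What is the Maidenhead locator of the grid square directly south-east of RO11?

RO20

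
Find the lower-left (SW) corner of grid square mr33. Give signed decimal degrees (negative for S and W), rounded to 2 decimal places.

83.00, 66.00

Field M=12, R=17: +12·20° lon, +17·10° lat → SW at lon 60°, lat 80°.
Square 3, 3: +3·2° lon, +3·1° lat → SW at lon 66°, lat 83°.
latitude 83.00, longitude 66.00.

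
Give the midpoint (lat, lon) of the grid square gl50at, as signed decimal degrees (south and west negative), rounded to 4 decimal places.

Field G=6, L=11: +6·20° lon, +11·10° lat → SW at lon -60°, lat 20°.
Square 5, 0: +5·2° lon, +0·1° lat → SW at lon -50°, lat 20°.
Subsquare a=0, t=19: +0·0.0833333° lon, +19·0.0416667° lat → SW at lon -50°, lat 20.7917°.
Cell spans 0.0833333° lon × 0.0416667° lat. Centre is SW corner plus half of each.
latitude 20.8125, longitude -49.9583.

20.8125, -49.9583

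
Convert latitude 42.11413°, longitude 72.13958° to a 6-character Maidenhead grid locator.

Offset from 180°W / 90°S: lon 252.1396°, lat 132.1141°.
Field (20°×10°, letters A–R): 252.1396/20 → 12 → M, 132.1141/10 → 13 → N; chars MN.
Square (2°×1°, digits 0–9): 12.1396/2 → 6, 2.1141/1 → 2; chars 62.
Subsquare (5′×2.5′, letters a–x): 0.1396/0.0833333 → 1 → b, 0.1141/0.0416667 → 2 → c; chars bc.

MN62bc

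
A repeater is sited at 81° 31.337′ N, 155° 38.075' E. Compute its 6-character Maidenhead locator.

QR71tm

Shift to the Maidenhead origin (180°W, 90°S): lon 335.6346, lat 171.5223.
Field (20°×10°, letters A–R): 335.6346/20 → 16 → Q, 171.5223/10 → 17 → R; chars QR.
Square (2°×1°, digits 0–9): 15.6346/2 → 7, 1.5223/1 → 1; chars 71.
Subsquare (5′×2.5′, letters a–x): 1.6346/0.0833333 → 19 → t, 0.5223/0.0416667 → 12 → m; chars tm.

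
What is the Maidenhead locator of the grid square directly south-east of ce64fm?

CE64gl

Longitude subsquare f = 5; +1 → 6 = g.
Latitude subsquare m = 12; −1 → 11 = l.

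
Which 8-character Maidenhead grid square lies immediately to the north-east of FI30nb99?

Longitude extended square 9; +1 → 10, wraps to 0, carry into subsquare.
Longitude subsquare n = 13; +1 → 14 = o.
Latitude extended square 9; +1 → 10, wraps to 0, carry into subsquare.
Latitude subsquare b = 1; +1 → 2 = c.

FI30oc00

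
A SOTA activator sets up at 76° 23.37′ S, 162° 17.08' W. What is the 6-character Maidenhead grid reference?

AB83uo

Shift to the Maidenhead origin (180°W, 90°S): lon 17.7153, lat 13.6105.
Field: 17.7153/20 → 0 → A, 13.6105/10 → 1 → B; chars AB.
Square: 17.7153/2 → 8, 3.6105/1 → 3; chars 83.
Subsquare: 1.7153/0.0833333 → 20 → u, 0.6105/0.0416667 → 14 → o; chars uo.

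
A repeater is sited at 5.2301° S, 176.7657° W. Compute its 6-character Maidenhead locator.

Offset from 180°W / 90°S: lon 3.2343°, lat 84.7699°.
Field: lon ⌊3.2343/20⌋ = 0 → A; lat ⌊84.7699/10⌋ = 8 → I.
Square: lon ⌊3.2343/2⌋ = 1; lat ⌊4.7699/1⌋ = 4.
Subsquare: lon ⌊1.2343/0.0833333⌋ = 14 → o; lat ⌊0.7699/0.0416667⌋ = 18 → s.

AI14os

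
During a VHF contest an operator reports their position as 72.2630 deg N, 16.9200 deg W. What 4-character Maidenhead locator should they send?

IQ12

Shift to the Maidenhead origin (180°W, 90°S): lon 163.08, lat 162.26.
Field (20°×10°, letters A–R): lon ⌊163.08/20⌋ = 8 → I; lat ⌊162.26/10⌋ = 16 → Q.
Square (2°×1°, digits 0–9): lon ⌊3.08/2⌋ = 1; lat ⌊2.26/1⌋ = 2.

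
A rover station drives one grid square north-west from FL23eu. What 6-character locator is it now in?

FL23dv

Longitude subsquare e = 4; −1 → 3 = d.
Latitude subsquare u = 20; +1 → 21 = v.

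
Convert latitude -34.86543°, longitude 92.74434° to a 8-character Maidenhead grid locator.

Offset from 180°W / 90°S: lon 272.74434°, lat 55.13457°.
Field: 272.74434/20 → 13 → N, 55.13457/10 → 5 → F; chars NF.
Square: 12.74434/2 → 6, 5.13457/1 → 5; chars 65.
Subsquare: 0.74434/0.0833333 → 8 → i, 0.13457/0.0416667 → 3 → d; chars id.
Extended square: 0.07767/0.00833333 → 9, 0.00957/0.00416667 → 2; chars 92.

NF65id92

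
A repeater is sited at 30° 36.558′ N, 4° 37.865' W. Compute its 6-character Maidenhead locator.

Offset from 180°W / 90°S: lon 175.3689°, lat 120.6093°.
Field: 175.3689/20 → 8 → I, 120.6093/10 → 12 → M; chars IM.
Square: 15.3689/2 → 7, 0.6093/1 → 0; chars 70.
Subsquare: 1.3689/0.0833333 → 16 → q, 0.6093/0.0416667 → 14 → o; chars qo.

IM70qo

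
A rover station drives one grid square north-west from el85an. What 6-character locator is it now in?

EL75xo

Longitude subsquare a = 0; −1 → -1, wraps to 23 = x, carry into square.
Longitude square 8; −1 → 7.
Latitude subsquare n = 13; +1 → 14 = o.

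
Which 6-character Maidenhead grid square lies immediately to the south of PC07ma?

PC06mx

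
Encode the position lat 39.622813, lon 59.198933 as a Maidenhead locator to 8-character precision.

Add 180° to longitude and 90° to latitude: 239.19893, 129.62281.
Field: lon ⌊239.19893/20⌋ = 11 → L; lat ⌊129.62281/10⌋ = 12 → M.
Square: lon ⌊19.19893/2⌋ = 9; lat ⌊9.62281/1⌋ = 9.
Subsquare: lon ⌊1.19893/0.0833333⌋ = 14 → o; lat ⌊0.62281/0.0416667⌋ = 14 → o.
Extended square: lon ⌊0.03227/0.00833333⌋ = 3; lat ⌊0.03948/0.00416667⌋ = 9.

LM99oo39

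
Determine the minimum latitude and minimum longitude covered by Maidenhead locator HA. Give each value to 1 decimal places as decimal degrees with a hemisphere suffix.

Field H=7, A=0: +7·20° lon, +0·10° lat → SW at lon -40°, lat -90°.
latitude 90.0° S, longitude 40.0° W.

90.0° S, 40.0° W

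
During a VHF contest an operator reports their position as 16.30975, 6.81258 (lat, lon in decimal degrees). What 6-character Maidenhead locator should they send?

Shift to the Maidenhead origin (180°W, 90°S): lon 186.8126, lat 106.3098.
Field: 186.8126/20 → 9 → J, 106.3098/10 → 10 → K; chars JK.
Square: 6.8126/2 → 3, 6.3098/1 → 6; chars 36.
Subsquare: 0.8126/0.0833333 → 9 → j, 0.3098/0.0416667 → 7 → h; chars jh.

JK36jh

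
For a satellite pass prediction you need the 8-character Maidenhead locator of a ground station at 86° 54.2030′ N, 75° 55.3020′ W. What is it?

Shift to the Maidenhead origin (180°W, 90°S): lon 104.07830, lat 176.90338.
Field: lon ⌊104.07830/20⌋ = 5 → F; lat ⌊176.90338/10⌋ = 17 → R.
Square: lon ⌊4.07830/2⌋ = 2; lat ⌊6.90338/1⌋ = 6.
Subsquare: lon ⌊0.07830/0.0833333⌋ = 0 → a; lat ⌊0.90338/0.0416667⌋ = 21 → v.
Extended square: lon ⌊0.07830/0.00833333⌋ = 9; lat ⌊0.02838/0.00416667⌋ = 6.

FR26av96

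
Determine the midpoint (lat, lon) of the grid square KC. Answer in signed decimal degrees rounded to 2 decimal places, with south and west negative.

-65.00, 30.00

Field K=10, C=2: +10·20° lon, +2·10° lat → SW at lon 20°, lat -70°.
Cell spans 20° lon × 10° lat. Centre is SW corner plus half of each.
latitude -65.00, longitude 30.00.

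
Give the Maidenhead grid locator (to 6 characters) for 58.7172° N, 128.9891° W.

CO58mr

Add 180° to longitude and 90° to latitude: 51.0109, 148.7172.
Field (20°×10°, letters A–R): lon ⌊51.0109/20⌋ = 2 → C; lat ⌊148.7172/10⌋ = 14 → O.
Square (2°×1°, digits 0–9): lon ⌊11.0109/2⌋ = 5; lat ⌊8.7172/1⌋ = 8.
Subsquare (5′×2.5′, letters a–x): lon ⌊1.0109/0.0833333⌋ = 12 → m; lat ⌊0.7172/0.0416667⌋ = 17 → r.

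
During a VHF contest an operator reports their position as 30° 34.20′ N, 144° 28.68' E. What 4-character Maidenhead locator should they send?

QM20

Offset from 180°W / 90°S: lon 324.48°, lat 120.57°.
Field: lon ⌊324.48/20⌋ = 16 → Q; lat ⌊120.57/10⌋ = 12 → M.
Square: lon ⌊4.48/2⌋ = 2; lat ⌊0.57/1⌋ = 0.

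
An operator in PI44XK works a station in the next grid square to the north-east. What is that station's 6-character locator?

PI54al

Longitude subsquare x = 23; +1 → 24, wraps to 0 = a, carry into square.
Longitude square 4; +1 → 5.
Latitude subsquare k = 10; +1 → 11 = l.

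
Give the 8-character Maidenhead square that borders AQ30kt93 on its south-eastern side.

AQ30lt02

Longitude extended square 9; +1 → 10, wraps to 0, carry into subsquare.
Longitude subsquare k = 10; +1 → 11 = l.
Latitude extended square 3; −1 → 2.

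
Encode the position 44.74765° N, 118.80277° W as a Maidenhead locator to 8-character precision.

DN04or39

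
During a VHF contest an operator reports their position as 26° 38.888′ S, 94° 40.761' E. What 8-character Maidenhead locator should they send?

Add 180° to longitude and 90° to latitude: 274.67935, 63.35187.
Field: 274.67935/20 → 13 → N, 63.35187/10 → 6 → G; chars NG.
Square: 14.67935/2 → 7, 3.35187/1 → 3; chars 73.
Subsquare: 0.67935/0.0833333 → 8 → i, 0.35187/0.0416667 → 8 → i; chars ii.
Extended square: 0.01268/0.00833333 → 1, 0.01853/0.00416667 → 4; chars 14.

NG73ii14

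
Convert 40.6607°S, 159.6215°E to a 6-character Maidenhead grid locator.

QE99ti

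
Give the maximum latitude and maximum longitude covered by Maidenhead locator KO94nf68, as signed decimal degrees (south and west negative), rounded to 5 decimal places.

54.24583, 39.14167

Field K=10, O=14: +10·20° lon, +14·10° lat → SW at lon 20°, lat 50°.
Square 9, 4: +9·2° lon, +4·1° lat → SW at lon 38°, lat 54°.
Subsquare n=13, f=5: +13·0.0833333° lon, +5·0.0416667° lat → SW at lon 39.0833°, lat 54.2083°.
Extended square 6, 8: +6·0.00833333° lon, +8·0.00416667° lat → SW at lon 39.1333°, lat 54.2417°.
Cell spans 0.00833333° lon × 0.00416667° lat. NE corner is SW corner plus one full cell.
latitude 54.24583, longitude 39.14167.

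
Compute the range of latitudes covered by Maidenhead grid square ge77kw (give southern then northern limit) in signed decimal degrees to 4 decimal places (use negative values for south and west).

-42.0833, -42.0417

Field G=6, E=4: +6·20° lon, +4·10° lat → SW at lon -60°, lat -50°.
Square 7, 7: +7·2° lon, +7·1° lat → SW at lon -46°, lat -43°.
Subsquare k=10, w=22: +10·0.0833333° lon, +22·0.0416667° lat → SW at lon -45.1667°, lat -42.0833°.
Cell spans 0.0833333° lon × 0.0416667° lat.
south -42.0833, north -42.0417.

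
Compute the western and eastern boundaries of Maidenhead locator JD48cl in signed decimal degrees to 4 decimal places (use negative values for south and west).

Field J=9, D=3: +9·20° lon, +3·10° lat → SW at lon 0°, lat -60°.
Square 4, 8: +4·2° lon, +8·1° lat → SW at lon 8°, lat -52°.
Subsquare c=2, l=11: +2·0.0833333° lon, +11·0.0416667° lat → SW at lon 8.16667°, lat -51.5417°.
Cell spans 0.0833333° lon × 0.0416667° lat.
west 8.1667, east 8.2500.

8.1667, 8.2500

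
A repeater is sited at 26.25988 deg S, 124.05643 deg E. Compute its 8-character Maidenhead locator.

PG23ar67

Shift to the Maidenhead origin (180°W, 90°S): lon 304.05643, lat 63.74012.
Field (20°×10°, letters A–R): lon ⌊304.05643/20⌋ = 15 → P; lat ⌊63.74012/10⌋ = 6 → G.
Square (2°×1°, digits 0–9): lon ⌊4.05643/2⌋ = 2; lat ⌊3.74012/1⌋ = 3.
Subsquare (5′×2.5′, letters a–x): lon ⌊0.05643/0.0833333⌋ = 0 → a; lat ⌊0.74012/0.0416667⌋ = 17 → r.
Extended square (30″×15″, digits 0–9): lon ⌊0.05643/0.00833333⌋ = 6; lat ⌊0.03179/0.00416667⌋ = 7.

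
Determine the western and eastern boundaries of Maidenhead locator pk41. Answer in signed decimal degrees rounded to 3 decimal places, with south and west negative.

Field P=15, K=10: +15·20° lon, +10·10° lat → SW at lon 120°, lat 10°.
Square 4, 1: +4·2° lon, +1·1° lat → SW at lon 128°, lat 11°.
Cell spans 2° lon × 1° lat.
west 128.000, east 130.000.

128.000, 130.000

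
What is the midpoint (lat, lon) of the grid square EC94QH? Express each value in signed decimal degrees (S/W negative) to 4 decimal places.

-65.6875, -80.6250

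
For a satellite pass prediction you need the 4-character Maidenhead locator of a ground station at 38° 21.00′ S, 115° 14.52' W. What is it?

DF21

Add 180° to longitude and 90° to latitude: 64.76, 51.65.
Field (20°×10°, letters A–R): 64.76/20 → 3 → D, 51.65/10 → 5 → F; chars DF.
Square (2°×1°, digits 0–9): 4.76/2 → 2, 1.65/1 → 1; chars 21.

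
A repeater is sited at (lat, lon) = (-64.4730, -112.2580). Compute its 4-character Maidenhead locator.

DC35

Shift to the Maidenhead origin (180°W, 90°S): lon 67.74, lat 25.53.
Field: 67.74/20 → 3 → D, 25.53/10 → 2 → C; chars DC.
Square: 7.74/2 → 3, 5.53/1 → 5; chars 35.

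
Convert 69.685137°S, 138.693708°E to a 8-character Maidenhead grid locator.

Add 180° to longitude and 90° to latitude: 318.69371, 20.31486.
Field (20°×10°, letters A–R): 318.69371/20 → 15 → P, 20.31486/10 → 2 → C; chars PC.
Square (2°×1°, digits 0–9): 18.69371/2 → 9, 0.31486/1 → 0; chars 90.
Subsquare (5′×2.5′, letters a–x): 0.69371/0.0833333 → 8 → i, 0.31486/0.0416667 → 7 → h; chars ih.
Extended square (30″×15″, digits 0–9): 0.02704/0.00833333 → 3, 0.02320/0.00416667 → 5; chars 35.

PC90ih35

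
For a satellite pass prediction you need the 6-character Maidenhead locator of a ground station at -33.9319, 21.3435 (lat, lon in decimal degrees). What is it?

Shift to the Maidenhead origin (180°W, 90°S): lon 201.3435, lat 56.0681.
Field (20°×10°, letters A–R): lon ⌊201.3435/20⌋ = 10 → K; lat ⌊56.0681/10⌋ = 5 → F.
Square (2°×1°, digits 0–9): lon ⌊1.3435/2⌋ = 0; lat ⌊6.0681/1⌋ = 6.
Subsquare (5′×2.5′, letters a–x): lon ⌊1.3435/0.0833333⌋ = 16 → q; lat ⌊0.0681/0.0416667⌋ = 1 → b.

KF06qb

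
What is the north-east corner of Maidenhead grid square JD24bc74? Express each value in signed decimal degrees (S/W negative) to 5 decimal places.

Field J=9, D=3: +9·20° lon, +3·10° lat → SW at lon 0°, lat -60°.
Square 2, 4: +2·2° lon, +4·1° lat → SW at lon 4°, lat -56°.
Subsquare b=1, c=2: +1·0.0833333° lon, +2·0.0416667° lat → SW at lon 4.08333°, lat -55.9167°.
Extended square 7, 4: +7·0.00833333° lon, +4·0.00416667° lat → SW at lon 4.14167°, lat -55.9°.
Cell spans 0.00833333° lon × 0.00416667° lat. NE corner is SW corner plus one full cell.
latitude -55.89583, longitude 4.15000.

-55.89583, 4.15000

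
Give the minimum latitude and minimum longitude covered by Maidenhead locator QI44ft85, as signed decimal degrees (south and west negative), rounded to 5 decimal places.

-5.18750, 148.48333

Field Q=16, I=8: +16·20° lon, +8·10° lat → SW at lon 140°, lat -10°.
Square 4, 4: +4·2° lon, +4·1° lat → SW at lon 148°, lat -6°.
Subsquare f=5, t=19: +5·0.0833333° lon, +19·0.0416667° lat → SW at lon 148.417°, lat -5.20833°.
Extended square 8, 5: +8·0.00833333° lon, +5·0.00416667° lat → SW at lon 148.483°, lat -5.1875°.
latitude -5.18750, longitude 148.48333.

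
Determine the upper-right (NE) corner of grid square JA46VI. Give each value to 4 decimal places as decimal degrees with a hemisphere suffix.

83.6250° S, 9.8333° E

Field J=9, A=0: +9·20° lon, +0·10° lat → SW at lon 0°, lat -90°.
Square 4, 6: +4·2° lon, +6·1° lat → SW at lon 8°, lat -84°.
Subsquare v=21, i=8: +21·0.0833333° lon, +8·0.0416667° lat → SW at lon 9.75°, lat -83.6667°.
Cell spans 0.0833333° lon × 0.0416667° lat. NE corner is SW corner plus one full cell.
latitude 83.6250° S, longitude 9.8333° E.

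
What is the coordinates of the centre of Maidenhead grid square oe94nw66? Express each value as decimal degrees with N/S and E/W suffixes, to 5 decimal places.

45.05625° S, 119.13750° E

Field O=14, E=4: +14·20° lon, +4·10° lat → SW at lon 100°, lat -50°.
Square 9, 4: +9·2° lon, +4·1° lat → SW at lon 118°, lat -46°.
Subsquare n=13, w=22: +13·0.0833333° lon, +22·0.0416667° lat → SW at lon 119.083°, lat -45.0833°.
Extended square 6, 6: +6·0.00833333° lon, +6·0.00416667° lat → SW at lon 119.133°, lat -45.0583°.
Cell spans 0.00833333° lon × 0.00416667° lat. Centre is SW corner plus half of each.
latitude 45.05625° S, longitude 119.13750° E.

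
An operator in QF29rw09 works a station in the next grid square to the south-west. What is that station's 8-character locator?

QF29qw98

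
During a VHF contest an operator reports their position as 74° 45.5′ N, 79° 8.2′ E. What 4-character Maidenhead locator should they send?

Shift to the Maidenhead origin (180°W, 90°S): lon 259.14, lat 164.76.
Field: lon ⌊259.14/20⌋ = 12 → M; lat ⌊164.76/10⌋ = 16 → Q.
Square: lon ⌊19.14/2⌋ = 9; lat ⌊4.76/1⌋ = 4.

MQ94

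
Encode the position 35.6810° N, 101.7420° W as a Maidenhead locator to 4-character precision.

DM95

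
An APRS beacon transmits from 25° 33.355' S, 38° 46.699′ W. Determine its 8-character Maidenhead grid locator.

HG04ok66

Add 180° to longitude and 90° to latitude: 141.22168, 64.44408.
Field: lon ⌊141.22168/20⌋ = 7 → H; lat ⌊64.44408/10⌋ = 6 → G.
Square: lon ⌊1.22168/2⌋ = 0; lat ⌊4.44408/1⌋ = 4.
Subsquare: lon ⌊1.22168/0.0833333⌋ = 14 → o; lat ⌊0.44408/0.0416667⌋ = 10 → k.
Extended square: lon ⌊0.05502/0.00833333⌋ = 6; lat ⌊0.02742/0.00416667⌋ = 6.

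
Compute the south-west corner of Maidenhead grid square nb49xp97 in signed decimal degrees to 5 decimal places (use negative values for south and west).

-70.34583, 89.99167

Field N=13, B=1: +13·20° lon, +1·10° lat → SW at lon 80°, lat -80°.
Square 4, 9: +4·2° lon, +9·1° lat → SW at lon 88°, lat -71°.
Subsquare x=23, p=15: +23·0.0833333° lon, +15·0.0416667° lat → SW at lon 89.9167°, lat -70.375°.
Extended square 9, 7: +9·0.00833333° lon, +7·0.00416667° lat → SW at lon 89.9917°, lat -70.3458°.
latitude -70.34583, longitude 89.99167.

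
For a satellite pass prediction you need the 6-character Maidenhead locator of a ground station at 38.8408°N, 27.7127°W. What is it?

HM68du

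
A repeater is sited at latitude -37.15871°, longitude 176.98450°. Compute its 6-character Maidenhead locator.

Offset from 180°W / 90°S: lon 356.9845°, lat 52.8413°.
Field: 356.9845/20 → 17 → R, 52.8413/10 → 5 → F; chars RF.
Square: 16.9845/2 → 8, 2.8413/1 → 2; chars 82.
Subsquare: 0.9845/0.0833333 → 11 → l, 0.8413/0.0416667 → 20 → u; chars lu.

RF82lu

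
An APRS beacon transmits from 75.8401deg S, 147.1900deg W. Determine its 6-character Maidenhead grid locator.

BB64jd

Add 180° to longitude and 90° to latitude: 32.8100, 14.1599.
Field (20°×10°, letters A–R): lon ⌊32.8100/20⌋ = 1 → B; lat ⌊14.1599/10⌋ = 1 → B.
Square (2°×1°, digits 0–9): lon ⌊12.8100/2⌋ = 6; lat ⌊4.1599/1⌋ = 4.
Subsquare (5′×2.5′, letters a–x): lon ⌊0.8100/0.0833333⌋ = 9 → j; lat ⌊0.1599/0.0416667⌋ = 3 → d.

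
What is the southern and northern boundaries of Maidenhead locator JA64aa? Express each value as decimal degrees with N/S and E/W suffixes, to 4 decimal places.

86.0000° S, 85.9583° S

Field J=9, A=0: +9·20° lon, +0·10° lat → SW at lon 0°, lat -90°.
Square 6, 4: +6·2° lon, +4·1° lat → SW at lon 12°, lat -86°.
Subsquare a=0, a=0: +0·0.0833333° lon, +0·0.0416667° lat → SW at lon 12°, lat -86°.
Cell spans 0.0833333° lon × 0.0416667° lat.
south 86.0000° S, north 85.9583° S.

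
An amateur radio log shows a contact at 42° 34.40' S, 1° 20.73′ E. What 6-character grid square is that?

JE07qk

Shift to the Maidenhead origin (180°W, 90°S): lon 181.3455, lat 47.4267.
Field: 181.3455/20 → 9 → J, 47.4267/10 → 4 → E; chars JE.
Square: 1.3455/2 → 0, 7.4267/1 → 7; chars 07.
Subsquare: 1.3455/0.0833333 → 16 → q, 0.4267/0.0416667 → 10 → k; chars qk.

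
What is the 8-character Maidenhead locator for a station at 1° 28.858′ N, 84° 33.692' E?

NJ21gl75

Offset from 180°W / 90°S: lon 264.56153°, lat 91.48097°.
Field (20°×10°, letters A–R): 264.56153/20 → 13 → N, 91.48097/10 → 9 → J; chars NJ.
Square (2°×1°, digits 0–9): 4.56153/2 → 2, 1.48097/1 → 1; chars 21.
Subsquare (5′×2.5′, letters a–x): 0.56153/0.0833333 → 6 → g, 0.48097/0.0416667 → 11 → l; chars gl.
Extended square (30″×15″, digits 0–9): 0.06153/0.00833333 → 7, 0.02263/0.00416667 → 5; chars 75.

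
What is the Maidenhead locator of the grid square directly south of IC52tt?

Latitude subsquare t = 19; −1 → 18 = s.
The longitude characters are unchanged.

IC52ts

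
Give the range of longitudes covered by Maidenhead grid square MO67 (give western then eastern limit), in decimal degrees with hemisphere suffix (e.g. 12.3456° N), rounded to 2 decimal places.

72.00° E, 74.00° E

Field M=12, O=14: +12·20° lon, +14·10° lat → SW at lon 60°, lat 50°.
Square 6, 7: +6·2° lon, +7·1° lat → SW at lon 72°, lat 57°.
Cell spans 2° lon × 1° lat.
west 72.00° E, east 74.00° E.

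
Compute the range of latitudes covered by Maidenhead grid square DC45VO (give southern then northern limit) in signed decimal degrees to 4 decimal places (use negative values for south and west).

Field D=3, C=2: +3·20° lon, +2·10° lat → SW at lon -120°, lat -70°.
Square 4, 5: +4·2° lon, +5·1° lat → SW at lon -112°, lat -65°.
Subsquare v=21, o=14: +21·0.0833333° lon, +14·0.0416667° lat → SW at lon -110.25°, lat -64.4167°.
Cell spans 0.0833333° lon × 0.0416667° lat.
south -64.4167, north -64.3750.

-64.4167, -64.3750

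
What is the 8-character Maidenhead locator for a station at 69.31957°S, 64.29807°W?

Shift to the Maidenhead origin (180°W, 90°S): lon 115.70193, lat 20.68043.
Field: 115.70193/20 → 5 → F, 20.68043/10 → 2 → C; chars FC.
Square: 15.70193/2 → 7, 0.68043/1 → 0; chars 70.
Subsquare: 1.70193/0.0833333 → 20 → u, 0.68043/0.0416667 → 16 → q; chars uq.
Extended square: 0.03526/0.00833333 → 4, 0.01376/0.00416667 → 3; chars 43.

FC70uq43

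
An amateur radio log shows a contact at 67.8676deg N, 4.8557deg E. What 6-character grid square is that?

JP27ku

Offset from 180°W / 90°S: lon 184.8557°, lat 157.8676°.
Field: lon ⌊184.8557/20⌋ = 9 → J; lat ⌊157.8676/10⌋ = 15 → P.
Square: lon ⌊4.8557/2⌋ = 2; lat ⌊7.8676/1⌋ = 7.
Subsquare: lon ⌊0.8557/0.0833333⌋ = 10 → k; lat ⌊0.8676/0.0416667⌋ = 20 → u.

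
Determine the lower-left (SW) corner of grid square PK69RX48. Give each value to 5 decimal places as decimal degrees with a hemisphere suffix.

Field P=15, K=10: +15·20° lon, +10·10° lat → SW at lon 120°, lat 10°.
Square 6, 9: +6·2° lon, +9·1° lat → SW at lon 132°, lat 19°.
Subsquare r=17, x=23: +17·0.0833333° lon, +23·0.0416667° lat → SW at lon 133.417°, lat 19.9583°.
Extended square 4, 8: +4·0.00833333° lon, +8·0.00416667° lat → SW at lon 133.45°, lat 19.9917°.
latitude 19.99167° N, longitude 133.45000° E.

19.99167° N, 133.45000° E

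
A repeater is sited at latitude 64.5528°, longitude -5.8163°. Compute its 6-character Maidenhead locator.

IP74cn

Add 180° to longitude and 90° to latitude: 174.1837, 154.5528.
Field: lon ⌊174.1837/20⌋ = 8 → I; lat ⌊154.5528/10⌋ = 15 → P.
Square: lon ⌊14.1837/2⌋ = 7; lat ⌊4.5528/1⌋ = 4.
Subsquare: lon ⌊0.1837/0.0833333⌋ = 2 → c; lat ⌊0.5528/0.0416667⌋ = 13 → n.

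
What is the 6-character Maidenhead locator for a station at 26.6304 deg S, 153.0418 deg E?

Add 180° to longitude and 90° to latitude: 333.0418, 63.3696.
Field: lon ⌊333.0418/20⌋ = 16 → Q; lat ⌊63.3696/10⌋ = 6 → G.
Square: lon ⌊13.0418/2⌋ = 6; lat ⌊3.3696/1⌋ = 3.
Subsquare: lon ⌊1.0418/0.0833333⌋ = 12 → m; lat ⌊0.3696/0.0416667⌋ = 8 → i.

QG63mi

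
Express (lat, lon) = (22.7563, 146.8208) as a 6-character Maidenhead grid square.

Shift to the Maidenhead origin (180°W, 90°S): lon 326.8208, lat 112.7563.
Field (20°×10°, letters A–R): lon ⌊326.8208/20⌋ = 16 → Q; lat ⌊112.7563/10⌋ = 11 → L.
Square (2°×1°, digits 0–9): lon ⌊6.8208/2⌋ = 3; lat ⌊2.7563/1⌋ = 2.
Subsquare (5′×2.5′, letters a–x): lon ⌊0.8208/0.0833333⌋ = 9 → j; lat ⌊0.7563/0.0416667⌋ = 18 → s.

QL32js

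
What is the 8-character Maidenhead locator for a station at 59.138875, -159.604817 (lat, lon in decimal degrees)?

BO09ed73

Offset from 180°W / 90°S: lon 20.39518°, lat 149.13887°.
Field (20°×10°, letters A–R): 20.39518/20 → 1 → B, 149.13887/10 → 14 → O; chars BO.
Square (2°×1°, digits 0–9): 0.39518/2 → 0, 9.13887/1 → 9; chars 09.
Subsquare (5′×2.5′, letters a–x): 0.39518/0.0833333 → 4 → e, 0.13887/0.0416667 → 3 → d; chars ed.
Extended square (30″×15″, digits 0–9): 0.06185/0.00833333 → 7, 0.01387/0.00416667 → 3; chars 73.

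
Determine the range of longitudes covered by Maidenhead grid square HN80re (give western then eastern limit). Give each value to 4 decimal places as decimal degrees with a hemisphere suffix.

22.5833° W, 22.5000° W

Field H=7, N=13: +7·20° lon, +13·10° lat → SW at lon -40°, lat 40°.
Square 8, 0: +8·2° lon, +0·1° lat → SW at lon -24°, lat 40°.
Subsquare r=17, e=4: +17·0.0833333° lon, +4·0.0416667° lat → SW at lon -22.5833°, lat 40.1667°.
Cell spans 0.0833333° lon × 0.0416667° lat.
west 22.5833° W, east 22.5000° W.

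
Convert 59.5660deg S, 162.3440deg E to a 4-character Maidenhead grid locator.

RD10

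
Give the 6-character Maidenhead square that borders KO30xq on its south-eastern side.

Longitude subsquare x = 23; +1 → 24, wraps to 0 = a, carry into square.
Longitude square 3; +1 → 4.
Latitude subsquare q = 16; −1 → 15 = p.

KO40ap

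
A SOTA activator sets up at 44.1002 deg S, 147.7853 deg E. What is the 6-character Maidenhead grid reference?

QE35vv

Shift to the Maidenhead origin (180°W, 90°S): lon 327.7853, lat 45.8998.
Field: lon ⌊327.7853/20⌋ = 16 → Q; lat ⌊45.8998/10⌋ = 4 → E.
Square: lon ⌊7.7853/2⌋ = 3; lat ⌊5.8998/1⌋ = 5.
Subsquare: lon ⌊1.7853/0.0833333⌋ = 21 → v; lat ⌊0.8998/0.0416667⌋ = 21 → v.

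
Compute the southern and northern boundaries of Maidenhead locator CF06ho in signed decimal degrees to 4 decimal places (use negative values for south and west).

-33.4167, -33.3750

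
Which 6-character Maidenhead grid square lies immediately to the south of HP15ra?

Latitude subsquare a = 0; −1 → -1, wraps to 23 = x, carry into square.
Latitude square 5; −1 → 4.
The longitude characters are unchanged.

HP14rx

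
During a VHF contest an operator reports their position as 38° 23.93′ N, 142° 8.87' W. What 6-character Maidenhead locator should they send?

BM88wj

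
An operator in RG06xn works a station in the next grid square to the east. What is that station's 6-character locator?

Longitude subsquare x = 23; +1 → 24, wraps to 0 = a, carry into square.
Longitude square 0; +1 → 1.
The latitude characters are unchanged.

RG16an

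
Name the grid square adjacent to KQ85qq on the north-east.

KQ85rr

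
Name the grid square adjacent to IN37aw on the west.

IN27xw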